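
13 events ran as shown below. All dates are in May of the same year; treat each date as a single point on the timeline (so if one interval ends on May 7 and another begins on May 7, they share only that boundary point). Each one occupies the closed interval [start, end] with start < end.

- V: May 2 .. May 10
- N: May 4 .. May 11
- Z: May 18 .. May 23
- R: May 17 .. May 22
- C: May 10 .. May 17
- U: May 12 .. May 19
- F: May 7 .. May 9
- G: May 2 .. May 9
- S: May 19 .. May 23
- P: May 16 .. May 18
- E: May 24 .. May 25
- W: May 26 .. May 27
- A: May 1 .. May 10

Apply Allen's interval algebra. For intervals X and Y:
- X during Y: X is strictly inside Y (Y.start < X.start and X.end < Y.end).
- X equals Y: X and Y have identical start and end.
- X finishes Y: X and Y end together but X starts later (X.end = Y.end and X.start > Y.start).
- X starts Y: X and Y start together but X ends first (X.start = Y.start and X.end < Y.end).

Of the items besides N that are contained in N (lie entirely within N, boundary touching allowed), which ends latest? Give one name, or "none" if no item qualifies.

Target N = [May 4, May 11].
A [May 1, May 10] → overlaps → excluded.
C [May 10, May 17] → overlapped-by → excluded.
E [May 24, May 25] → after → excluded.
F [May 7, May 9] → during → candidate.
G [May 2, May 9] → overlaps → excluded.
P [May 16, May 18] → after → excluded.
R [May 17, May 22] → after → excluded.
S [May 19, May 23] → after → excluded.
U [May 12, May 19] → after → excluded.
V [May 2, May 10] → overlaps → excluded.
W [May 26, May 27] → after → excluded.
Z [May 18, May 23] → after → excluded.
Among candidates, latest end is May 9 → F.

F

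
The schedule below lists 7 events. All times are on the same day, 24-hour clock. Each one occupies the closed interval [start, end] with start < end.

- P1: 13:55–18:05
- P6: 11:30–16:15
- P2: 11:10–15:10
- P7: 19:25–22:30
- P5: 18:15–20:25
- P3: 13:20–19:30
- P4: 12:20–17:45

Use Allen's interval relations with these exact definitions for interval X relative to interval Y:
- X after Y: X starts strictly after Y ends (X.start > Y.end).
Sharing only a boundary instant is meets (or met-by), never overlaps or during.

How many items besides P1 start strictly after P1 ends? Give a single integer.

Target P1 = [13:55, 18:05].
P2 [11:10, 15:10] → overlaps → no.
P3 [13:20, 19:30] → contains → no.
P4 [12:20, 17:45] → overlaps → no.
P5 [18:15, 20:25] → after → counts.
P6 [11:30, 16:15] → overlaps → no.
P7 [19:25, 22:30] → after → counts.
Total: 2.

2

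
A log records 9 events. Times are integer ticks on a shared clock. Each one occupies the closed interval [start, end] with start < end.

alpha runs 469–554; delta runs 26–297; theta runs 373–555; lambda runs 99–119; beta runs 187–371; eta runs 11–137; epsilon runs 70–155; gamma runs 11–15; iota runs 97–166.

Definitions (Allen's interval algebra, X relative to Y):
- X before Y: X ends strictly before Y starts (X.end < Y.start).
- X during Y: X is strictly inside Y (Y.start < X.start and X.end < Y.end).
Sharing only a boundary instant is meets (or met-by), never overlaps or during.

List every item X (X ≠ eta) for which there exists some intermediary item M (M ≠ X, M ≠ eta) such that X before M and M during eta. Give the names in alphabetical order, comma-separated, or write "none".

gamma

Target eta = [11, 137].
Intermediaries M with M during eta: lambda.
Via lambda — items with X before lambda: gamma.
Union: gamma.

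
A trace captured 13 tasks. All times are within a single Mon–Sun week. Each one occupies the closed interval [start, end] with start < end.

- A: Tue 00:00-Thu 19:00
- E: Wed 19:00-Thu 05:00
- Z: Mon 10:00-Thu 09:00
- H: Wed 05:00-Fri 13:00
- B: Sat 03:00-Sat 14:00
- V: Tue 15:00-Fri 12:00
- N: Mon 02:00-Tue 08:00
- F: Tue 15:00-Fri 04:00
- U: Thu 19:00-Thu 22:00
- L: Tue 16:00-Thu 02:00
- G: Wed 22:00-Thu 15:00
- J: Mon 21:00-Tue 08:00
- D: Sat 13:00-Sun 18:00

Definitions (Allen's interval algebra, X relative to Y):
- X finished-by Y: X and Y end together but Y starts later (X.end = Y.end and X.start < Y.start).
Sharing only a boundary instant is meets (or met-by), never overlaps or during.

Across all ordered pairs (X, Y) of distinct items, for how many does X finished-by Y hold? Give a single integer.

1

Checking all 156 ordered pairs for relation 'finished-by'; matching pairs in alphabetical order:
(N, J): N finished-by J ✓
Count: 1.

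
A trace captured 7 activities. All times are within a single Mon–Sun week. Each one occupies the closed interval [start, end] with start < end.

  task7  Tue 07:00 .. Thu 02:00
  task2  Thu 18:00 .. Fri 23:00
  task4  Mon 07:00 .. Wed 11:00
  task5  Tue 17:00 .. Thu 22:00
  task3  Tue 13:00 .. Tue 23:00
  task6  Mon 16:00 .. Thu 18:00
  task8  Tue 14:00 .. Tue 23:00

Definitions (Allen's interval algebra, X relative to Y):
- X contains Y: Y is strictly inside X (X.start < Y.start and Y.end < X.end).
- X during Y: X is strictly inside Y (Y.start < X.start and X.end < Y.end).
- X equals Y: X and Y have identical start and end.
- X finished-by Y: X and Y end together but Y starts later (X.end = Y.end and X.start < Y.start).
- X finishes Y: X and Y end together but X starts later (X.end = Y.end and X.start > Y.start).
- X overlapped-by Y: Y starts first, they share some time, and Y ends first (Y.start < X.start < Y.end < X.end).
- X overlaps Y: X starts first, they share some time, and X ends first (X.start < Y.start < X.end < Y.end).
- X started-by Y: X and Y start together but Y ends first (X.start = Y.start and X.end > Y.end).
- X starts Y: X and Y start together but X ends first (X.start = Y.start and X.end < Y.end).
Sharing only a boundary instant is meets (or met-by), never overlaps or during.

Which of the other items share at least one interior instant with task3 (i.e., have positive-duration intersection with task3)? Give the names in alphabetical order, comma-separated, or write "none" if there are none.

task4, task5, task6, task7, task8

Target task3 = [Tue 13:00, Tue 23:00].
task2 [Thu 18:00, Fri 23:00] → after → no.
task4 [Mon 07:00, Wed 11:00] → contains → yes.
task5 [Tue 17:00, Thu 22:00] → overlapped-by → yes.
task6 [Mon 16:00, Thu 18:00] → contains → yes.
task7 [Tue 07:00, Thu 02:00] → contains → yes.
task8 [Tue 14:00, Tue 23:00] → finishes → yes.
Result: task4, task5, task6, task7, task8.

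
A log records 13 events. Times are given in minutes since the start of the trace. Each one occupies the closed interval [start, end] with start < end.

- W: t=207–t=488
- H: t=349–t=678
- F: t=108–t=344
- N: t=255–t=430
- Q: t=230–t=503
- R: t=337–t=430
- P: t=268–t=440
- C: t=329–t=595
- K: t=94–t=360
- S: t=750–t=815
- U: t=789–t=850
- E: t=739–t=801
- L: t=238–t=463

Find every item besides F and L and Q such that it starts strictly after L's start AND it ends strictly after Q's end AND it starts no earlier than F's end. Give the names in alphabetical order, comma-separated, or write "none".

E, H, S, U

Conditions: its start is strictly after L's start (X.start > t=238) AND its end is strictly after Q's end (X.end > t=503) AND its start is no earlier than F's end (X.start >= t=344).
C: start t=329 > t=238? ✓; end t=595 > t=503? ✓; start t=329 >= t=344? ✗ → no.
E: start t=739 > t=238? ✓; end t=801 > t=503? ✓; start t=739 >= t=344? ✓ → yes.
H: start t=349 > t=238? ✓; end t=678 > t=503? ✓; start t=349 >= t=344? ✓ → yes.
K: start t=94 > t=238? ✗; end t=360 > t=503? ✗; start t=94 >= t=344? ✗ → no.
N: start t=255 > t=238? ✓; end t=430 > t=503? ✗; start t=255 >= t=344? ✗ → no.
P: start t=268 > t=238? ✓; end t=440 > t=503? ✗; start t=268 >= t=344? ✗ → no.
R: start t=337 > t=238? ✓; end t=430 > t=503? ✗; start t=337 >= t=344? ✗ → no.
S: start t=750 > t=238? ✓; end t=815 > t=503? ✓; start t=750 >= t=344? ✓ → yes.
U: start t=789 > t=238? ✓; end t=850 > t=503? ✓; start t=789 >= t=344? ✓ → yes.
W: start t=207 > t=238? ✗; end t=488 > t=503? ✗; start t=207 >= t=344? ✗ → no.
Result: E, H, S, U.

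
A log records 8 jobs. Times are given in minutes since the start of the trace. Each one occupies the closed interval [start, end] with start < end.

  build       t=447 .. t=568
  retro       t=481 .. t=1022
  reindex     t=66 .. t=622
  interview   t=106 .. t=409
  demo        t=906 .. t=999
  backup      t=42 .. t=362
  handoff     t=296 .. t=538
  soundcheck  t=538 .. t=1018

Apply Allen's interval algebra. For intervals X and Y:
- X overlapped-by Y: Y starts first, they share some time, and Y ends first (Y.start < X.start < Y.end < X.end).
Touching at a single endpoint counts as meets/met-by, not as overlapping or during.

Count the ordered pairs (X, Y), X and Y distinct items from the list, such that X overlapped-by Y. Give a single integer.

10

Checking all 56 ordered pairs for relation 'overlapped-by'; matching pairs in alphabetical order:
(build, handoff): build overlapped-by handoff ✓
(handoff, backup): handoff overlapped-by backup ✓
(handoff, interview): handoff overlapped-by interview ✓
(interview, backup): interview overlapped-by backup ✓
(reindex, backup): reindex overlapped-by backup ✓
(retro, build): retro overlapped-by build ✓
(retro, handoff): retro overlapped-by handoff ✓
(retro, reindex): retro overlapped-by reindex ✓
(soundcheck, build): soundcheck overlapped-by build ✓
(soundcheck, reindex): soundcheck overlapped-by reindex ✓
Count: 10.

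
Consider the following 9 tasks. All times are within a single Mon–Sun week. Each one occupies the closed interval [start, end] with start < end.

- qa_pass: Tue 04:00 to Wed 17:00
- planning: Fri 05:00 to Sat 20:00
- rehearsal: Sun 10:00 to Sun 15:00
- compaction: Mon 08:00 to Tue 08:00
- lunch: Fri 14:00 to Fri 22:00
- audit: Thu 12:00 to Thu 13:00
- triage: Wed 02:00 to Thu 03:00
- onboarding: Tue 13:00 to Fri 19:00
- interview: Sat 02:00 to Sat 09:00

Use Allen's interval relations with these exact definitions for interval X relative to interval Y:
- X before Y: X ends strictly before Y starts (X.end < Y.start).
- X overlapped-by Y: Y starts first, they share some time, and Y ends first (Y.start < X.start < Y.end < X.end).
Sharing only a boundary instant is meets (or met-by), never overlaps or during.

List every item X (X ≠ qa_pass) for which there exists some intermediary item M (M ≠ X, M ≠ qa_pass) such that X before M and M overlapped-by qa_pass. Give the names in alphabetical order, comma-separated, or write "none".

Target qa_pass = [Tue 04:00, Wed 17:00].
Intermediaries M with M overlapped-by qa_pass: onboarding, triage.
Via onboarding — items with X before onboarding: compaction.
Via triage — items with X before triage: compaction.
Union: compaction.

compaction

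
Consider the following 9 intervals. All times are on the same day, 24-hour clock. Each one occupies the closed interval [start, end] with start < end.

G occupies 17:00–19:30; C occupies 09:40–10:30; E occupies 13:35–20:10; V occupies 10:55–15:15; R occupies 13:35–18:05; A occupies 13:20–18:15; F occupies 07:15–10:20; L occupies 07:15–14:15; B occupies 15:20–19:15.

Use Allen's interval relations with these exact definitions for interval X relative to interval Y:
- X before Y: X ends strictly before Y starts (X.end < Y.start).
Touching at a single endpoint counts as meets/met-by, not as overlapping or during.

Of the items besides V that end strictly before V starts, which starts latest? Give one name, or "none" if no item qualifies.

Target V = [10:55, 15:15].
A [13:20, 18:15] → overlapped-by → excluded.
B [15:20, 19:15] → after → excluded.
C [09:40, 10:30] → before → candidate.
E [13:35, 20:10] → overlapped-by → excluded.
F [07:15, 10:20] → before → candidate.
G [17:00, 19:30] → after → excluded.
L [07:15, 14:15] → overlaps → excluded.
R [13:35, 18:05] → overlapped-by → excluded.
Among candidates, latest start is 09:40 → C.

C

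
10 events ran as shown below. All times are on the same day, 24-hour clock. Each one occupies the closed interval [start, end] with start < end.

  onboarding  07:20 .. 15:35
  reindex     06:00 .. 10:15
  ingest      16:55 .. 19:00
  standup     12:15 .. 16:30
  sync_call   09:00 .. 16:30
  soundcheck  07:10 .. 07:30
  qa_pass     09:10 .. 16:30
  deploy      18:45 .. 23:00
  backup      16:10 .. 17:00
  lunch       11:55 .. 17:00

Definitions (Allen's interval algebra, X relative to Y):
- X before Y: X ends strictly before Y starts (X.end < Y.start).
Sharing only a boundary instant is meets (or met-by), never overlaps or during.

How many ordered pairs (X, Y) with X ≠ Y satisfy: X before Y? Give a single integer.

Checking all 90 ordered pairs for relation 'before'; matching pairs in alphabetical order:
(backup, deploy): backup before deploy ✓
(lunch, deploy): lunch before deploy ✓
(onboarding, backup): onboarding before backup ✓
(onboarding, deploy): onboarding before deploy ✓
(onboarding, ingest): onboarding before ingest ✓
(qa_pass, deploy): qa_pass before deploy ✓
(qa_pass, ingest): qa_pass before ingest ✓
(reindex, backup): reindex before backup ✓
(reindex, deploy): reindex before deploy ✓
(reindex, ingest): reindex before ingest ✓
(reindex, lunch): reindex before lunch ✓
(reindex, standup): reindex before standup ✓
(soundcheck, backup): soundcheck before backup ✓
(soundcheck, deploy): soundcheck before deploy ✓
(soundcheck, ingest): soundcheck before ingest ✓
(soundcheck, lunch): soundcheck before lunch ✓
(soundcheck, qa_pass): soundcheck before qa_pass ✓
(soundcheck, standup): soundcheck before standup ✓
(soundcheck, sync_call): soundcheck before sync_call ✓
(standup, deploy): standup before deploy ✓
(standup, ingest): standup before ingest ✓
(sync_call, deploy): sync_call before deploy ✓
(sync_call, ingest): sync_call before ingest ✓
Count: 23.

23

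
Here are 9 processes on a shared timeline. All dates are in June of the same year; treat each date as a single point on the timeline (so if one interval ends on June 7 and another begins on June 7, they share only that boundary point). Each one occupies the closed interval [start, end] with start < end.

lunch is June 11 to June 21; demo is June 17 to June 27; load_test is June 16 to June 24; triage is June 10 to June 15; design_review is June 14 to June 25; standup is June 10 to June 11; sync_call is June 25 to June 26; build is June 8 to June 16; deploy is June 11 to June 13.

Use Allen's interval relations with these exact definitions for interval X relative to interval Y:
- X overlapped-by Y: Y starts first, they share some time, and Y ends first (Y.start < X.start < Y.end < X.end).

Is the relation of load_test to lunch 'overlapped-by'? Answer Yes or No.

Yes

load_test = [June 16, June 24], lunch = [June 11, June 21].
Actual relation of load_test to lunch: overlapped-by.
Asked whether 'overlapped-by' holds → Yes.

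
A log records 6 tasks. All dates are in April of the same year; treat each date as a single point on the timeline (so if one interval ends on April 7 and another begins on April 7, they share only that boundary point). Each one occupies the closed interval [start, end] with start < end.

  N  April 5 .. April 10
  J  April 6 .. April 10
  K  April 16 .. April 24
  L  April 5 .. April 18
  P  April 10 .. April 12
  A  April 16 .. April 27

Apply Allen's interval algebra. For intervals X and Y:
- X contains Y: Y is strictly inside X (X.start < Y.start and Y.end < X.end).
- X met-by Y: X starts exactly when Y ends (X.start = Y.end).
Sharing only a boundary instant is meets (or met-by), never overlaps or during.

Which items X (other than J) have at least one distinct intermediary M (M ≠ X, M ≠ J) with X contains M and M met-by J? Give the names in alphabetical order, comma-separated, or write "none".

Target J = [April 6, April 10].
Intermediaries M with M met-by J: P.
Via P — items with X contains P: L.
Union: L.

L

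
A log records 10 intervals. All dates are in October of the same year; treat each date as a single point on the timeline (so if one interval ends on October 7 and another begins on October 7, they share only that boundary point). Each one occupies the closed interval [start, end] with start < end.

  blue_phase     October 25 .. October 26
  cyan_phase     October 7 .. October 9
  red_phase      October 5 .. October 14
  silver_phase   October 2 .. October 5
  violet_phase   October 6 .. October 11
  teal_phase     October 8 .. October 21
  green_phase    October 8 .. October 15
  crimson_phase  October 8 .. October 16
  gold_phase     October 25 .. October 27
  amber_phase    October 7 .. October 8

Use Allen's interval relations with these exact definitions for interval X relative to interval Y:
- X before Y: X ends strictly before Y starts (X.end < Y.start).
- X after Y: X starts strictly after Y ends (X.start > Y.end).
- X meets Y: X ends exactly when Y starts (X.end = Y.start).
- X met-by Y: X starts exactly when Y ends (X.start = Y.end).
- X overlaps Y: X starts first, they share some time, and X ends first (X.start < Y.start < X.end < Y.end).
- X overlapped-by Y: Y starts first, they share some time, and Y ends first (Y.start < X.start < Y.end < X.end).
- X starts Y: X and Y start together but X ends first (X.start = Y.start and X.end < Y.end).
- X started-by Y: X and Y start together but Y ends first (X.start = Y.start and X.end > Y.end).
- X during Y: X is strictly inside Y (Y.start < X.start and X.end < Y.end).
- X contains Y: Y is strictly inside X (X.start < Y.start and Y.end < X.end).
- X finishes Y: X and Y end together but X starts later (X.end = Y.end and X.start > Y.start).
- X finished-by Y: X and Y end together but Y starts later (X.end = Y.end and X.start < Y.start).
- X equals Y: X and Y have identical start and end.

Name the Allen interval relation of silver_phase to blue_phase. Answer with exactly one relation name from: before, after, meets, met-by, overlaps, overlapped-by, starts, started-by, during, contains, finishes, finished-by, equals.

before

silver_phase = [October 2, October 5]; blue_phase = [October 25, October 26].
Compare endpoints: silver_phase.start < blue_phase.start, silver_phase.start < blue_phase.end, silver_phase.end < blue_phase.start, silver_phase.end < blue_phase.end.
That pattern is 'before'.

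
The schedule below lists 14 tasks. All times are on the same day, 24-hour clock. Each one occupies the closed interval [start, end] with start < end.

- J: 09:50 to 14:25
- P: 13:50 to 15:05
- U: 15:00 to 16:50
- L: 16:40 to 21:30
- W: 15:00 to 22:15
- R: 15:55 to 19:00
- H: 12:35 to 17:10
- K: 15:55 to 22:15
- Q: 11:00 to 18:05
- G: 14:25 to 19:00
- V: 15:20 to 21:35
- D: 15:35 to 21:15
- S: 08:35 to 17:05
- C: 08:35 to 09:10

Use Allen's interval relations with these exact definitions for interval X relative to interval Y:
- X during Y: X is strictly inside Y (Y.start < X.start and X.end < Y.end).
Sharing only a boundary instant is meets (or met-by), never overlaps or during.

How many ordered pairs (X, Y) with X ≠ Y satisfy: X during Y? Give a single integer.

18

Checking all 182 ordered pairs for relation 'during'; matching pairs in alphabetical order:
(D, V): D during V ✓
(D, W): D during W ✓
(H, Q): H during Q ✓
(J, S): J during S ✓
(L, K): L during K ✓
(L, V): L during V ✓
(L, W): L during W ✓
(P, H): P during H ✓
(P, Q): P during Q ✓
(P, S): P during S ✓
(R, D): R during D ✓
(R, V): R during V ✓
(R, W): R during W ✓
(U, G): U during G ✓
(U, H): U during H ✓
(U, Q): U during Q ✓
(U, S): U during S ✓
(V, W): V during W ✓
Count: 18.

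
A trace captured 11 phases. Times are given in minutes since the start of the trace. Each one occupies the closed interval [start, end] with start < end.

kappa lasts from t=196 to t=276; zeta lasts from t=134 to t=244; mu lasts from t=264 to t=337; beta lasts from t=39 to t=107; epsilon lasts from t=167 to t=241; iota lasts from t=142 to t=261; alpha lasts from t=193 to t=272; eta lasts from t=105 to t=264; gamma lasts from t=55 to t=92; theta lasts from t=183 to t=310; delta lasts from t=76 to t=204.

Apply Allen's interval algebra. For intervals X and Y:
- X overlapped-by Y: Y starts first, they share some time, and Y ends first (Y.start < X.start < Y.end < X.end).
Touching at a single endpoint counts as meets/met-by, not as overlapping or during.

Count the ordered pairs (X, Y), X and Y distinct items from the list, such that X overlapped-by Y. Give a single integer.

27

Checking all 110 ordered pairs for relation 'overlapped-by'; matching pairs in alphabetical order:
(alpha, delta): alpha overlapped-by delta ✓
(alpha, epsilon): alpha overlapped-by epsilon ✓
(alpha, eta): alpha overlapped-by eta ✓
(alpha, iota): alpha overlapped-by iota ✓
(alpha, zeta): alpha overlapped-by zeta ✓
(delta, beta): delta overlapped-by beta ✓
(delta, gamma): delta overlapped-by gamma ✓
(epsilon, delta): epsilon overlapped-by delta ✓
(eta, beta): eta overlapped-by beta ✓
(eta, delta): eta overlapped-by delta ✓
(iota, delta): iota overlapped-by delta ✓
(iota, zeta): iota overlapped-by zeta ✓
(kappa, alpha): kappa overlapped-by alpha ✓
(kappa, delta): kappa overlapped-by delta ✓
(kappa, epsilon): kappa overlapped-by epsilon ✓
(kappa, eta): kappa overlapped-by eta ✓
(kappa, iota): kappa overlapped-by iota ✓
(kappa, zeta): kappa overlapped-by zeta ✓
(mu, alpha): mu overlapped-by alpha ✓
(mu, kappa): mu overlapped-by kappa ✓
(mu, theta): mu overlapped-by theta ✓
(theta, delta): theta overlapped-by delta ✓
(theta, epsilon): theta overlapped-by epsilon ✓
(theta, eta): theta overlapped-by eta ✓
... plus 3 further pairs not listed.
Count: 27.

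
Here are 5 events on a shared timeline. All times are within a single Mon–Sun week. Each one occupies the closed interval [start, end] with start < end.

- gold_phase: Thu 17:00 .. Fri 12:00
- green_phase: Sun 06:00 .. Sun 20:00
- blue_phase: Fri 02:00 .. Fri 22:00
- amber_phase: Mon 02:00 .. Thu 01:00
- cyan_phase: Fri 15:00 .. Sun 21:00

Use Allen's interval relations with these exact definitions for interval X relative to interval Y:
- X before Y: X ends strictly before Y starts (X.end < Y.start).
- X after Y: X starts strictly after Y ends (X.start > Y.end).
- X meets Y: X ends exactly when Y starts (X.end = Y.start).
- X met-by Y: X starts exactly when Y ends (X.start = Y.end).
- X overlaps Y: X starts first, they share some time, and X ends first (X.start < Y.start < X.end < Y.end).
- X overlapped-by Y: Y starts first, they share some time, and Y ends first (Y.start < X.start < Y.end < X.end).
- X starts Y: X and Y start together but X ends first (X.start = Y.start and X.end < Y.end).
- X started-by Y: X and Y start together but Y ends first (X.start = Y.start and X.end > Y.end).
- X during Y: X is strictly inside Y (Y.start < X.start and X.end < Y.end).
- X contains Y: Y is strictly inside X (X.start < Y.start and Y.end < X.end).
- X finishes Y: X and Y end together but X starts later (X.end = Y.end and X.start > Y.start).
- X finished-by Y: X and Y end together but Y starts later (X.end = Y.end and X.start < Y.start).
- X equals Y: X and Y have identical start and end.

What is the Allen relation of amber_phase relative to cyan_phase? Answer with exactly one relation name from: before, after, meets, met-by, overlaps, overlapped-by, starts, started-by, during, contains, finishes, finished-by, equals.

amber_phase = [Mon 02:00, Thu 01:00]; cyan_phase = [Fri 15:00, Sun 21:00].
Compare endpoints: amber_phase.start < cyan_phase.start, amber_phase.start < cyan_phase.end, amber_phase.end < cyan_phase.start, amber_phase.end < cyan_phase.end.
That pattern is 'before'.

before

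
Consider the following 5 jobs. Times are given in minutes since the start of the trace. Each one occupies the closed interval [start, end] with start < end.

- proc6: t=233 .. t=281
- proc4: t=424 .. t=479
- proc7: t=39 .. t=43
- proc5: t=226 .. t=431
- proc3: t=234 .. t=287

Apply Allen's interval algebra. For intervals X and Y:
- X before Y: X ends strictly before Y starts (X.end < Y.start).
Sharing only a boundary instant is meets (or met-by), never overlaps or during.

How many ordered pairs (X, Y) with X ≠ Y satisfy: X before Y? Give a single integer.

6

Checking all 20 ordered pairs for relation 'before'; matching pairs in alphabetical order:
(proc3, proc4): proc3 before proc4 ✓
(proc6, proc4): proc6 before proc4 ✓
(proc7, proc3): proc7 before proc3 ✓
(proc7, proc4): proc7 before proc4 ✓
(proc7, proc5): proc7 before proc5 ✓
(proc7, proc6): proc7 before proc6 ✓
Count: 6.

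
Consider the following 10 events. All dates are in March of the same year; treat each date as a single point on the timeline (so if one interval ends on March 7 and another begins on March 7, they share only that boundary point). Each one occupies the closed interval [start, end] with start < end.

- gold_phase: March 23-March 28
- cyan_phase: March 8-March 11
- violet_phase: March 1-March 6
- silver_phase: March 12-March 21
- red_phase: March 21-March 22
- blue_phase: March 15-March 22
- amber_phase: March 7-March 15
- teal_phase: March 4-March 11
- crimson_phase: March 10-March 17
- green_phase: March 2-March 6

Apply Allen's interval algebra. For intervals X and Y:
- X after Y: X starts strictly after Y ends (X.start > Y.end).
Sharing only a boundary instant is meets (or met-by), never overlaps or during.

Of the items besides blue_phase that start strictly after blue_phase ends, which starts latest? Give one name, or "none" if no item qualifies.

Target blue_phase = [March 15, March 22].
amber_phase [March 7, March 15] → meets → excluded.
crimson_phase [March 10, March 17] → overlaps → excluded.
cyan_phase [March 8, March 11] → before → excluded.
gold_phase [March 23, March 28] → after → candidate.
green_phase [March 2, March 6] → before → excluded.
red_phase [March 21, March 22] → finishes → excluded.
silver_phase [March 12, March 21] → overlaps → excluded.
teal_phase [March 4, March 11] → before → excluded.
violet_phase [March 1, March 6] → before → excluded.
Among candidates, latest start is March 23 → gold_phase.

gold_phase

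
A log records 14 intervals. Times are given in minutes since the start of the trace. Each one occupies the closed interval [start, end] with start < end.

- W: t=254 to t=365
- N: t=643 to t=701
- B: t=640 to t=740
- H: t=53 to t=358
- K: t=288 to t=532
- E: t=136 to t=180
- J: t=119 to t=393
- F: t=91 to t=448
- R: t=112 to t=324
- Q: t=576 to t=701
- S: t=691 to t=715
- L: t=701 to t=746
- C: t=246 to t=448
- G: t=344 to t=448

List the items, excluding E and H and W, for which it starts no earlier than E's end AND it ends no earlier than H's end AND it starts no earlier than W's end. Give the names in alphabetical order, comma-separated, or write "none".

B, L, N, Q, S

Conditions: its start is no earlier than E's end (X.start >= t=180) AND its end is no earlier than H's end (X.end >= t=358) AND its start is no earlier than W's end (X.start >= t=365).
B: start t=640 >= t=180? ✓; end t=740 >= t=358? ✓; start t=640 >= t=365? ✓ → yes.
C: start t=246 >= t=180? ✓; end t=448 >= t=358? ✓; start t=246 >= t=365? ✗ → no.
F: start t=91 >= t=180? ✗; end t=448 >= t=358? ✓; start t=91 >= t=365? ✗ → no.
G: start t=344 >= t=180? ✓; end t=448 >= t=358? ✓; start t=344 >= t=365? ✗ → no.
J: start t=119 >= t=180? ✗; end t=393 >= t=358? ✓; start t=119 >= t=365? ✗ → no.
K: start t=288 >= t=180? ✓; end t=532 >= t=358? ✓; start t=288 >= t=365? ✗ → no.
L: start t=701 >= t=180? ✓; end t=746 >= t=358? ✓; start t=701 >= t=365? ✓ → yes.
N: start t=643 >= t=180? ✓; end t=701 >= t=358? ✓; start t=643 >= t=365? ✓ → yes.
Q: start t=576 >= t=180? ✓; end t=701 >= t=358? ✓; start t=576 >= t=365? ✓ → yes.
R: start t=112 >= t=180? ✗; end t=324 >= t=358? ✗; start t=112 >= t=365? ✗ → no.
S: start t=691 >= t=180? ✓; end t=715 >= t=358? ✓; start t=691 >= t=365? ✓ → yes.
Result: B, L, N, Q, S.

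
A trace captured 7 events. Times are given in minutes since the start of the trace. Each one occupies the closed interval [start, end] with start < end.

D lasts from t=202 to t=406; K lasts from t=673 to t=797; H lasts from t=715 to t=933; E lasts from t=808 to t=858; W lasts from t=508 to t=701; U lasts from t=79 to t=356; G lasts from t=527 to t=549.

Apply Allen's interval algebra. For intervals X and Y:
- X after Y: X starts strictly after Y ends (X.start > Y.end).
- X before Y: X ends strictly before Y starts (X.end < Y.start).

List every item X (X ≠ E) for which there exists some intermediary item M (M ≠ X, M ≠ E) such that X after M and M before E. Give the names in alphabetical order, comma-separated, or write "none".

Target E = [t=808, t=858].
Intermediaries M with M before E: D, G, K, U, W.
Via D — items with X after D: G, H, K, W.
Via G — items with X after G: H, K.
Via K — items with X after K: none.
Via U — items with X after U: G, H, K, W.
Via W — items with X after W: H.
Union: G, H, K, W.

G, H, K, W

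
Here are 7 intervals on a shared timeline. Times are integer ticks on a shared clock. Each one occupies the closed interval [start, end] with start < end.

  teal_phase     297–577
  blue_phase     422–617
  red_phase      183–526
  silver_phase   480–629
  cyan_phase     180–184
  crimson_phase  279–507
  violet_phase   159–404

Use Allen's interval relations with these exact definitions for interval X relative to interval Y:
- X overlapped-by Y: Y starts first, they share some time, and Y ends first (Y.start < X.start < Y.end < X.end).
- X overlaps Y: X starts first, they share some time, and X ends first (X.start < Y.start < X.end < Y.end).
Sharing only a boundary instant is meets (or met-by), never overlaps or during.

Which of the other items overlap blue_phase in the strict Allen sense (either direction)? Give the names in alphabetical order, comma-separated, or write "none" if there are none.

crimson_phase, red_phase, silver_phase, teal_phase

Target blue_phase = [422, 617].
crimson_phase [279, 507] → overlaps → yes.
cyan_phase [180, 184] → before → no.
red_phase [183, 526] → overlaps → yes.
silver_phase [480, 629] → overlapped-by → yes.
teal_phase [297, 577] → overlaps → yes.
violet_phase [159, 404] → before → no.
Result: crimson_phase, red_phase, silver_phase, teal_phase.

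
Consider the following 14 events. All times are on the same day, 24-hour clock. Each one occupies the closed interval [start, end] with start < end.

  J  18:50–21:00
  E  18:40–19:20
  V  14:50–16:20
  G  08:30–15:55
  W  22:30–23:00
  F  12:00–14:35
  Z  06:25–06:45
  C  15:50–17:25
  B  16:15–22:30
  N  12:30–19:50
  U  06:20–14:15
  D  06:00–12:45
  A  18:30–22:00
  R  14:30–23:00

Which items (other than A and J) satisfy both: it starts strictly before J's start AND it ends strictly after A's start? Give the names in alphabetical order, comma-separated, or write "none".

Conditions: its start is strictly before J's start (X.start < 18:50) AND its end is strictly after A's start (X.end > 18:30).
B: start 16:15 < 18:50? ✓; end 22:30 > 18:30? ✓ → yes.
C: start 15:50 < 18:50? ✓; end 17:25 > 18:30? ✗ → no.
D: start 06:00 < 18:50? ✓; end 12:45 > 18:30? ✗ → no.
E: start 18:40 < 18:50? ✓; end 19:20 > 18:30? ✓ → yes.
F: start 12:00 < 18:50? ✓; end 14:35 > 18:30? ✗ → no.
G: start 08:30 < 18:50? ✓; end 15:55 > 18:30? ✗ → no.
N: start 12:30 < 18:50? ✓; end 19:50 > 18:30? ✓ → yes.
R: start 14:30 < 18:50? ✓; end 23:00 > 18:30? ✓ → yes.
U: start 06:20 < 18:50? ✓; end 14:15 > 18:30? ✗ → no.
V: start 14:50 < 18:50? ✓; end 16:20 > 18:30? ✗ → no.
W: start 22:30 < 18:50? ✗; end 23:00 > 18:30? ✓ → no.
Z: start 06:25 < 18:50? ✓; end 06:45 > 18:30? ✗ → no.
Result: B, E, N, R.

B, E, N, R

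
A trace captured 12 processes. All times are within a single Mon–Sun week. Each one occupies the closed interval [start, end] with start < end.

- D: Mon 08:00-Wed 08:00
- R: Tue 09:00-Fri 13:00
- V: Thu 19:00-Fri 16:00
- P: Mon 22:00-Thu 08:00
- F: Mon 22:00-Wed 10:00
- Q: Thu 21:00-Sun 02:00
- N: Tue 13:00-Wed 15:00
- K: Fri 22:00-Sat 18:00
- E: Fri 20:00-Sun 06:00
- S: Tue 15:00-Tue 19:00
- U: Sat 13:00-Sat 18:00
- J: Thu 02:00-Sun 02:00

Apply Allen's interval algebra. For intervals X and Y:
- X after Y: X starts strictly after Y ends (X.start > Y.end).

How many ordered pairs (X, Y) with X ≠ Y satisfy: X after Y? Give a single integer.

35

Checking all 132 ordered pairs for relation 'after'; matching pairs in alphabetical order:
(E, D): E after D ✓
(E, F): E after F ✓
(E, N): E after N ✓
(E, P): E after P ✓
(E, R): E after R ✓
(E, S): E after S ✓
(E, V): E after V ✓
(J, D): J after D ✓
(J, F): J after F ✓
(J, N): J after N ✓
(J, S): J after S ✓
(K, D): K after D ✓
(K, F): K after F ✓
(K, N): K after N ✓
(K, P): K after P ✓
(K, R): K after R ✓
(K, S): K after S ✓
(K, V): K after V ✓
(Q, D): Q after D ✓
(Q, F): Q after F ✓
(Q, N): Q after N ✓
(Q, P): Q after P ✓
(Q, S): Q after S ✓
(U, D): U after D ✓
... plus 11 further pairs not listed.
Count: 35.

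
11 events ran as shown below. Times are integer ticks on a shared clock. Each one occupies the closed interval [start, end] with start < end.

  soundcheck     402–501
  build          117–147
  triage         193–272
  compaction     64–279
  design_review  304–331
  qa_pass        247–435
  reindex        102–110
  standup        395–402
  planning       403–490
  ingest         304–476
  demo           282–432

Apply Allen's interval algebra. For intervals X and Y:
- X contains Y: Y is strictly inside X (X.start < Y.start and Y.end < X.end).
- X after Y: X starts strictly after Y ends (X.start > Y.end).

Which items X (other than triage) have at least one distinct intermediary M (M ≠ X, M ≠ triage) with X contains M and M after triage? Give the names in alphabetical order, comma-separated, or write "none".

demo, ingest, qa_pass, soundcheck

Target triage = [193, 272].
Intermediaries M with M after triage: demo, design_review, ingest, planning, soundcheck, standup.
Via demo — items with X contains demo: qa_pass.
Via design_review — items with X contains design_review: demo, qa_pass.
Via ingest — items with X contains ingest: none.
Via planning — items with X contains planning: soundcheck.
Via soundcheck — items with X contains soundcheck: none.
Via standup — items with X contains standup: demo, ingest, qa_pass.
Union: demo, ingest, qa_pass, soundcheck.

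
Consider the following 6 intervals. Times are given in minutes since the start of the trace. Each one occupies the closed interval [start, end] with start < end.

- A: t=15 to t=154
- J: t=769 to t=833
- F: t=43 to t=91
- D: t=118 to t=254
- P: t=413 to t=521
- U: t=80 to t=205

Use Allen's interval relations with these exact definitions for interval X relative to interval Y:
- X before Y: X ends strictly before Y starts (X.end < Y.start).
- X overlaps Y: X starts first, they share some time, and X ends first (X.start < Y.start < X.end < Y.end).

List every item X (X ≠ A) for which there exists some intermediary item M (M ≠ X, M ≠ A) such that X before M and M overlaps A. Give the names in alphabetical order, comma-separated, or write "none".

Target A = [t=15, t=154].
Intermediaries M with M overlaps A: none.
Union: none.

none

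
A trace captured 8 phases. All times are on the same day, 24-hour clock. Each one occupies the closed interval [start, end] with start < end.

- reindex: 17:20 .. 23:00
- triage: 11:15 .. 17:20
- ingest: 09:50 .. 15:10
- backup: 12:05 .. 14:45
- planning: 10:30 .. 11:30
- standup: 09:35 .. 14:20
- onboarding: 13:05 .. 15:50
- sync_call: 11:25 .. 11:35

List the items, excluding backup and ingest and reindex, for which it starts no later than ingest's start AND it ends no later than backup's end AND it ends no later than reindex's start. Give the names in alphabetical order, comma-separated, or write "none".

Conditions: its start is no later than ingest's start (X.start <= 09:50) AND its end is no later than backup's end (X.end <= 14:45) AND its end is no later than reindex's start (X.end <= 17:20).
onboarding: start 13:05 <= 09:50? ✗; end 15:50 <= 14:45? ✗; end 15:50 <= 17:20? ✓ → no.
planning: start 10:30 <= 09:50? ✗; end 11:30 <= 14:45? ✓; end 11:30 <= 17:20? ✓ → no.
standup: start 09:35 <= 09:50? ✓; end 14:20 <= 14:45? ✓; end 14:20 <= 17:20? ✓ → yes.
sync_call: start 11:25 <= 09:50? ✗; end 11:35 <= 14:45? ✓; end 11:35 <= 17:20? ✓ → no.
triage: start 11:15 <= 09:50? ✗; end 17:20 <= 14:45? ✗; end 17:20 <= 17:20? ✓ → no.
Result: standup.

standup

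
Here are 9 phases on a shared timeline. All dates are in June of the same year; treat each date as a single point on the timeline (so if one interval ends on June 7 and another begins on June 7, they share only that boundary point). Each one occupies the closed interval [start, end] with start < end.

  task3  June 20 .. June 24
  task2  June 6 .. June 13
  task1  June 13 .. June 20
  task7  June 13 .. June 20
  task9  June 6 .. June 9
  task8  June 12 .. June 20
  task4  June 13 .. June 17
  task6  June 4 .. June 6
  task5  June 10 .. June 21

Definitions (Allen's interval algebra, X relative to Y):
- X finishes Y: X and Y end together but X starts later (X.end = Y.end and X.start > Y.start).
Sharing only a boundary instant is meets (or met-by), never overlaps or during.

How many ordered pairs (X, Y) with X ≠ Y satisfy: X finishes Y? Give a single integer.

Checking all 72 ordered pairs for relation 'finishes'; matching pairs in alphabetical order:
(task1, task8): task1 finishes task8 ✓
(task7, task8): task7 finishes task8 ✓
Count: 2.

2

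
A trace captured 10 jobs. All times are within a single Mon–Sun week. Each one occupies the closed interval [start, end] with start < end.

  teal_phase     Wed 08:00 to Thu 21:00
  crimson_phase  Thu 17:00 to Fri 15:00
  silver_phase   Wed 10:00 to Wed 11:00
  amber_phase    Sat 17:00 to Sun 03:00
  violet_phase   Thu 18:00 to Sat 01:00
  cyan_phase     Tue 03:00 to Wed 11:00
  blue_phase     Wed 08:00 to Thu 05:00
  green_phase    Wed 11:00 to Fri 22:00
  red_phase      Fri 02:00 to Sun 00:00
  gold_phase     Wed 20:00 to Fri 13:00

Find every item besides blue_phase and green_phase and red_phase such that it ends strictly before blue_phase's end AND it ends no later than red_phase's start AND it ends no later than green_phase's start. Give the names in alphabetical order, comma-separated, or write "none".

cyan_phase, silver_phase

Conditions: its end is strictly before blue_phase's end (X.end < Thu 05:00) AND its end is no later than red_phase's start (X.end <= Fri 02:00) AND its end is no later than green_phase's start (X.end <= Wed 11:00).
amber_phase: end Sun 03:00 < Thu 05:00? ✗; end Sun 03:00 <= Fri 02:00? ✗; end Sun 03:00 <= Wed 11:00? ✗ → no.
crimson_phase: end Fri 15:00 < Thu 05:00? ✗; end Fri 15:00 <= Fri 02:00? ✗; end Fri 15:00 <= Wed 11:00? ✗ → no.
cyan_phase: end Wed 11:00 < Thu 05:00? ✓; end Wed 11:00 <= Fri 02:00? ✓; end Wed 11:00 <= Wed 11:00? ✓ → yes.
gold_phase: end Fri 13:00 < Thu 05:00? ✗; end Fri 13:00 <= Fri 02:00? ✗; end Fri 13:00 <= Wed 11:00? ✗ → no.
silver_phase: end Wed 11:00 < Thu 05:00? ✓; end Wed 11:00 <= Fri 02:00? ✓; end Wed 11:00 <= Wed 11:00? ✓ → yes.
teal_phase: end Thu 21:00 < Thu 05:00? ✗; end Thu 21:00 <= Fri 02:00? ✓; end Thu 21:00 <= Wed 11:00? ✗ → no.
violet_phase: end Sat 01:00 < Thu 05:00? ✗; end Sat 01:00 <= Fri 02:00? ✗; end Sat 01:00 <= Wed 11:00? ✗ → no.
Result: cyan_phase, silver_phase.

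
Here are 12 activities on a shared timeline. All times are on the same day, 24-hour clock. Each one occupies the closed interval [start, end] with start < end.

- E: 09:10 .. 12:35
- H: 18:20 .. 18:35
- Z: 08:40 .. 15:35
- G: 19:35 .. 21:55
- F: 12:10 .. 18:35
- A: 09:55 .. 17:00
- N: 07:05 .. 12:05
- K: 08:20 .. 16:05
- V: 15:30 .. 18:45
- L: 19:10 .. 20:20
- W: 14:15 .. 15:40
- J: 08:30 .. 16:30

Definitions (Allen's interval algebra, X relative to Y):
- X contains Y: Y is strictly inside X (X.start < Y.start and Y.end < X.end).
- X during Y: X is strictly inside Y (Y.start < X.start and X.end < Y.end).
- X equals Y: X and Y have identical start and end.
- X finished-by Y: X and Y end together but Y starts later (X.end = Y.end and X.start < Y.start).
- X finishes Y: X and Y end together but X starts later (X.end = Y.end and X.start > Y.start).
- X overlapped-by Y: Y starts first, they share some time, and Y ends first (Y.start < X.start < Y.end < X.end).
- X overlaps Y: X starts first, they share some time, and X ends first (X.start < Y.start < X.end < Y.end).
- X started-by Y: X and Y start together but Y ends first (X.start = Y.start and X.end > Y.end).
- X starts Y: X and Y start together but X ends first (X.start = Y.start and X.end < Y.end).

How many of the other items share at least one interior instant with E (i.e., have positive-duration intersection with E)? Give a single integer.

6

Target E = [09:10, 12:35].
A [09:55, 17:00] → overlapped-by → counts.
F [12:10, 18:35] → overlapped-by → counts.
G [19:35, 21:55] → after → no.
H [18:20, 18:35] → after → no.
J [08:30, 16:30] → contains → counts.
K [08:20, 16:05] → contains → counts.
L [19:10, 20:20] → after → no.
N [07:05, 12:05] → overlaps → counts.
V [15:30, 18:45] → after → no.
W [14:15, 15:40] → after → no.
Z [08:40, 15:35] → contains → counts.
Total: 6.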